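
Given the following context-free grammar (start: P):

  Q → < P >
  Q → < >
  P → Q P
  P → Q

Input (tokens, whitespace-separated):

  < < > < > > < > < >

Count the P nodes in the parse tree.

[P [Q < [P [Q < >] [P [Q < >]]] >] [P [Q < >] [P [Q < >]]]]

5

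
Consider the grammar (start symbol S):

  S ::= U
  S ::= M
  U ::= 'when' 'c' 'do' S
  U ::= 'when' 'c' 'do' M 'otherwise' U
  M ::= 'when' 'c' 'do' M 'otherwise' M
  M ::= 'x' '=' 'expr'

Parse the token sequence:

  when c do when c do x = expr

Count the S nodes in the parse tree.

[S [U when c do [S [U when c do [S [M x = expr]]]]]]

3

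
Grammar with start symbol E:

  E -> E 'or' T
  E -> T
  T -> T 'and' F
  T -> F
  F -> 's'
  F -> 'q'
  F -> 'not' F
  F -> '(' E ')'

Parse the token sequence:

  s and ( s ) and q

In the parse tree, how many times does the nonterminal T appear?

[E [T [T [T [F s]] and [F ( [E [T [F s]]] )]] and [F q]]]

4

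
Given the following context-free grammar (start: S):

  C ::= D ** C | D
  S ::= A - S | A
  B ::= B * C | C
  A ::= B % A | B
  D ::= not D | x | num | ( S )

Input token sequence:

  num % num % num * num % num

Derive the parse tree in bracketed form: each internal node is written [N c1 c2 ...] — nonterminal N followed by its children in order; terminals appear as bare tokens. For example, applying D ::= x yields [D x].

[S [A [B [C [D num]]] % [A [B [C [D num]]] % [A [B [B [C [D num]]] * [C [D num]]] % [A [B [C [D num]]]]]]]]

S
A
B % A
C % A
D % A
num % A
num % B % A
num % C % A
num % D % A
num % num % A
num % num % B % A
num % num % B * C % A
num % num % C * C % A
num % num % D * C % A
num % num % num * C % A
num % num % num * D % A
num % num % num * num % A
num % num % num * num % B
num % num % num * num % C
num % num % num * num % D
num % num % num * num % num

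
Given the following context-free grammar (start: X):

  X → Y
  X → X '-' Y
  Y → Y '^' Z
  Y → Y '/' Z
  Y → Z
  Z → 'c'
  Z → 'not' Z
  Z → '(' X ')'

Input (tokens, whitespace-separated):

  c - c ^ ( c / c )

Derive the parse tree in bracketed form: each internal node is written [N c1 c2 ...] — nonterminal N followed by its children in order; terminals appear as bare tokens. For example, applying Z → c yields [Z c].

X
X - Y
Y - Y
Z - Y
c - Y
c - Y ^ Z
c - Z ^ Z
c - c ^ Z
c - c ^ ( X )
c - c ^ ( Y )
c - c ^ ( Y / Z )
c - c ^ ( Z / Z )
c - c ^ ( c / Z )
c - c ^ ( c / c )

[X [X [Y [Z c]]] - [Y [Y [Z c]] ^ [Z ( [X [Y [Y [Z c]] / [Z c]]] )]]]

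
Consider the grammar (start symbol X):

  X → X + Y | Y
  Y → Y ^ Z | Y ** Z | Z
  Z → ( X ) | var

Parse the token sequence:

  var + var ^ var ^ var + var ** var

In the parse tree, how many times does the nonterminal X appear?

3

[X [X [X [Y [Z var]]] + [Y [Y [Y [Z var]] ^ [Z var]] ^ [Z var]]] + [Y [Y [Z var]] ** [Z var]]]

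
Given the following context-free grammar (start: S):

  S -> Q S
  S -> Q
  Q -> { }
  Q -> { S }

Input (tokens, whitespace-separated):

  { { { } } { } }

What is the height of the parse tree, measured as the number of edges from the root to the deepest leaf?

[S [Q { [S [Q { [S [Q { }]] }] [S [Q { }]]] }]]

6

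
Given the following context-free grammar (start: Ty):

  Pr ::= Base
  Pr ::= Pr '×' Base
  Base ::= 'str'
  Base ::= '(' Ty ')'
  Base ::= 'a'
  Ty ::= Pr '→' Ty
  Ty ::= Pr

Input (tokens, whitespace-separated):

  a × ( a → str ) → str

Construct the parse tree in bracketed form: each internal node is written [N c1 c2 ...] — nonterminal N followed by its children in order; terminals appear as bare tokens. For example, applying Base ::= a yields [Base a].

Ty
Pr → Ty
Pr × Base → Ty
Base × Base → Ty
a × Base → Ty
a × ( Ty ) → Ty
a × ( Pr → Ty ) → Ty
a × ( Base → Ty ) → Ty
a × ( a → Ty ) → Ty
a × ( a → Pr ) → Ty
a × ( a → Base ) → Ty
a × ( a → str ) → Ty
a × ( a → str ) → Pr
a × ( a → str ) → Base
a × ( a → str ) → str

[Ty [Pr [Pr [Base a]] × [Base ( [Ty [Pr [Base a]] → [Ty [Pr [Base str]]]] )]] → [Ty [Pr [Base str]]]]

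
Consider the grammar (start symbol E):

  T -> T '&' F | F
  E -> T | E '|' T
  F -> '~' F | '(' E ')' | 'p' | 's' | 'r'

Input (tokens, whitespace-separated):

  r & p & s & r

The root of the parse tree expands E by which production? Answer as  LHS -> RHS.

[E [T [T [T [T [F r]] & [F p]] & [F s]] & [F r]]]

E -> T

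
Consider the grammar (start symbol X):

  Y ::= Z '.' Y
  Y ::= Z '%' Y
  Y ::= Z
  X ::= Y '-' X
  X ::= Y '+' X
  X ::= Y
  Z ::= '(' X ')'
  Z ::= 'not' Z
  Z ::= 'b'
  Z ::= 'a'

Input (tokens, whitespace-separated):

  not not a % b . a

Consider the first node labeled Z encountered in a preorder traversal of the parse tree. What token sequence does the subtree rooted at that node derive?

[X [Y [Z not [Z not [Z a]]] % [Y [Z b] . [Y [Z a]]]]]

not not a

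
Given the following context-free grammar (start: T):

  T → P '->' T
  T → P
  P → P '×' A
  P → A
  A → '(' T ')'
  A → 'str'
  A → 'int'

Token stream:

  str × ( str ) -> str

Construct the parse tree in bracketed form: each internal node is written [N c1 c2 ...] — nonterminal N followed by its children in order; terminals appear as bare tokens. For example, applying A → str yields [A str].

T
P -> T
P × A -> T
A × A -> T
str × A -> T
str × ( T ) -> T
str × ( P ) -> T
str × ( A ) -> T
str × ( str ) -> T
str × ( str ) -> P
str × ( str ) -> A
str × ( str ) -> str

[T [P [P [A str]] × [A ( [T [P [A str]]] )]] -> [T [P [A str]]]]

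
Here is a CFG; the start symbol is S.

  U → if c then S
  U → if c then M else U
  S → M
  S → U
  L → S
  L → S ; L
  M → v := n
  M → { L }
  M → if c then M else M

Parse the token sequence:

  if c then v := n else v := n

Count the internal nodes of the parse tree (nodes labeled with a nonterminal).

[S [M if c then [M v := n] else [M v := n]]]

4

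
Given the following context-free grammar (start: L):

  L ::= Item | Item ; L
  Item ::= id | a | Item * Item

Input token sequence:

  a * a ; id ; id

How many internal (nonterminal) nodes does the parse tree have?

[L [Item [Item a] * [Item a]] ; [L [Item id] ; [L [Item id]]]]

8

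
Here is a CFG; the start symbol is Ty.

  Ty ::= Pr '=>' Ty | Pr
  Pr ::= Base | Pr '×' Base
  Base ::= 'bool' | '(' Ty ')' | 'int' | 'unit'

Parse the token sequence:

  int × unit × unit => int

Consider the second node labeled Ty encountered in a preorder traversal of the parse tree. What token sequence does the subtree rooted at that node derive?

[Ty [Pr [Pr [Pr [Base int]] × [Base unit]] × [Base unit]] => [Ty [Pr [Base int]]]]

int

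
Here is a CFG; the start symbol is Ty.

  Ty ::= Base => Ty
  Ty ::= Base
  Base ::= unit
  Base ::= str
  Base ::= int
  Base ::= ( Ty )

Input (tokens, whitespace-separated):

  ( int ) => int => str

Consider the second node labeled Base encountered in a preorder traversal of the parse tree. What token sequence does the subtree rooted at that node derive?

[Ty [Base ( [Ty [Base int]] )] => [Ty [Base int] => [Ty [Base str]]]]

int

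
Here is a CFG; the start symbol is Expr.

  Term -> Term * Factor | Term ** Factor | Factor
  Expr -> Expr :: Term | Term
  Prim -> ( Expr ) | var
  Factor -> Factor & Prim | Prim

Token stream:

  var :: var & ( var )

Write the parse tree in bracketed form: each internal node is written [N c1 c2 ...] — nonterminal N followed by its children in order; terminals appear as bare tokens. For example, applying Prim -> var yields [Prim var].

[Expr [Expr [Term [Factor [Prim var]]]] :: [Term [Factor [Factor [Prim var]] & [Prim ( [Expr [Term [Factor [Prim var]]]] )]]]]

Expr
Expr :: Term
Term :: Term
Factor :: Term
Prim :: Term
var :: Term
var :: Factor
var :: Factor & Prim
var :: Prim & Prim
var :: var & Prim
var :: var & ( Expr )
var :: var & ( Term )
var :: var & ( Factor )
var :: var & ( Prim )
var :: var & ( var )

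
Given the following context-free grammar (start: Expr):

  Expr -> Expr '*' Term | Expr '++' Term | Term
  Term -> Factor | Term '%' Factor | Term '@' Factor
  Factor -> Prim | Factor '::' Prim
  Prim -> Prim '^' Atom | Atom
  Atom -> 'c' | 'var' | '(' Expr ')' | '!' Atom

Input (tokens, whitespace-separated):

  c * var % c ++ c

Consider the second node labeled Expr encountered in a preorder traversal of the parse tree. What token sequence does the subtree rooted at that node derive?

c * var % c

[Expr [Expr [Expr [Term [Factor [Prim [Atom c]]]]] * [Term [Term [Factor [Prim [Atom var]]]] % [Factor [Prim [Atom c]]]]] ++ [Term [Factor [Prim [Atom c]]]]]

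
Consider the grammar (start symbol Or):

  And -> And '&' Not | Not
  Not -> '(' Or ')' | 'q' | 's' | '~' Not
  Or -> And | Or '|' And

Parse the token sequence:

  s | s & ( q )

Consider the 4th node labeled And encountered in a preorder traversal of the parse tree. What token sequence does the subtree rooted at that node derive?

q

[Or [Or [And [Not s]]] | [And [And [Not s]] & [Not ( [Or [And [Not q]]] )]]]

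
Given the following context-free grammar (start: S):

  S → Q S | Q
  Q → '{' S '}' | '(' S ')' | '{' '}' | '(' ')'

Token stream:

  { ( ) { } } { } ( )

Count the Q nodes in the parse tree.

[S [Q { [S [Q ( )] [S [Q { }]]] }] [S [Q { }] [S [Q ( )]]]]

5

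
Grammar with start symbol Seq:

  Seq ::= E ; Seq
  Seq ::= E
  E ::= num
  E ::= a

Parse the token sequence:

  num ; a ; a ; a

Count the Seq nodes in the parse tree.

[Seq [E num] ; [Seq [E a] ; [Seq [E a] ; [Seq [E a]]]]]

4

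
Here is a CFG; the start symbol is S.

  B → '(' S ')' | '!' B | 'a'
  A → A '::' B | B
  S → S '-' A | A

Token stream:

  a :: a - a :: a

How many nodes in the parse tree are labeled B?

[S [S [A [A [B a]] :: [B a]]] - [A [A [B a]] :: [B a]]]

4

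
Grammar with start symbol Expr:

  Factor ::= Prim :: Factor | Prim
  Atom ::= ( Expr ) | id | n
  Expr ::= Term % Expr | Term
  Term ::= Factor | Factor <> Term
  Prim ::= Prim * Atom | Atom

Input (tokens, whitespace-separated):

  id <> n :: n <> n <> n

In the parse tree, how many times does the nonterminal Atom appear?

5

[Expr [Term [Factor [Prim [Atom id]]] <> [Term [Factor [Prim [Atom n]] :: [Factor [Prim [Atom n]]]] <> [Term [Factor [Prim [Atom n]]] <> [Term [Factor [Prim [Atom n]]]]]]]]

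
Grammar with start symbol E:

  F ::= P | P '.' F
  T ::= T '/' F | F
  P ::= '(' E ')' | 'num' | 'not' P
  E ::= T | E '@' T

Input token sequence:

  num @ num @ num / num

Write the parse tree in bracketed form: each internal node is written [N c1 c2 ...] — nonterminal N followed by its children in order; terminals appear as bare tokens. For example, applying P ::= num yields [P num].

[E [E [E [T [F [P num]]]] @ [T [F [P num]]]] @ [T [T [F [P num]]] / [F [P num]]]]

E
E @ T
E @ T @ T
T @ T @ T
F @ T @ T
P @ T @ T
num @ T @ T
num @ F @ T
num @ P @ T
num @ num @ T
num @ num @ T / F
num @ num @ F / F
num @ num @ P / F
num @ num @ num / F
num @ num @ num / P
num @ num @ num / num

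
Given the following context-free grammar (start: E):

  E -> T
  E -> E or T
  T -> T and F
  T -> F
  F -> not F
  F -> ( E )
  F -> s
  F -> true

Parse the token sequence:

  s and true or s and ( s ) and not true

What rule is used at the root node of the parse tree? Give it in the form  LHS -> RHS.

E -> E or T

[E [E [T [T [F s]] and [F true]]] or [T [T [T [F s]] and [F ( [E [T [F s]]] )]] and [F not [F true]]]]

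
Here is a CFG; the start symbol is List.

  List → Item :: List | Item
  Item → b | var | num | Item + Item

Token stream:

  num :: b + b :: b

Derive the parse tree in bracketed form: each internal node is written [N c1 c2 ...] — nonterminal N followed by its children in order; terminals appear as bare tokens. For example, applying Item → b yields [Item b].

List
Item :: List
num :: List
num :: Item :: List
num :: Item + Item :: List
num :: b + Item :: List
num :: b + b :: List
num :: b + b :: Item
num :: b + b :: b

[List [Item num] :: [List [Item [Item b] + [Item b]] :: [List [Item b]]]]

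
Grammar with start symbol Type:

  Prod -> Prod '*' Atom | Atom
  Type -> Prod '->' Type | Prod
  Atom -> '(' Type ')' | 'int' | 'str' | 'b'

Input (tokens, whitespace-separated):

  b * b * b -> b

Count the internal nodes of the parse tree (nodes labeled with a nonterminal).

10

[Type [Prod [Prod [Prod [Atom b]] * [Atom b]] * [Atom b]] -> [Type [Prod [Atom b]]]]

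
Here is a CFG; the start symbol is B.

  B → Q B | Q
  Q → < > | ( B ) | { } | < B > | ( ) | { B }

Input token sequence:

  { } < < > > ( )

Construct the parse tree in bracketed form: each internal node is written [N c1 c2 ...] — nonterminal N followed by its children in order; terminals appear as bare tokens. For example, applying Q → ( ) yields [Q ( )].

[B [Q { }] [B [Q < [B [Q < >]] >] [B [Q ( )]]]]

B
Q B
{ } B
{ } Q B
{ } < B > B
{ } < Q > B
{ } < < > > B
{ } < < > > Q
{ } < < > > ( )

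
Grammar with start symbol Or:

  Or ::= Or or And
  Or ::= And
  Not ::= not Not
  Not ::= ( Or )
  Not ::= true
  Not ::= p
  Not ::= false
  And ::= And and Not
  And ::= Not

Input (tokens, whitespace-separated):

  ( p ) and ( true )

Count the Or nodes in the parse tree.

[Or [And [And [Not ( [Or [And [Not p]]] )]] and [Not ( [Or [And [Not true]]] )]]]

3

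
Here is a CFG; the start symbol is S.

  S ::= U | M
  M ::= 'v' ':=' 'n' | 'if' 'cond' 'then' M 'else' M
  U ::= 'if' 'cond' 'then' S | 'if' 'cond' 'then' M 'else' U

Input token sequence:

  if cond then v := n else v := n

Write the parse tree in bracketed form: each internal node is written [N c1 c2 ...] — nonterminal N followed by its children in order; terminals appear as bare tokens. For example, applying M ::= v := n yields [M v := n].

[S [M if cond then [M v := n] else [M v := n]]]

S
M
if cond then M else M
if cond then v := n else M
if cond then v := n else v := n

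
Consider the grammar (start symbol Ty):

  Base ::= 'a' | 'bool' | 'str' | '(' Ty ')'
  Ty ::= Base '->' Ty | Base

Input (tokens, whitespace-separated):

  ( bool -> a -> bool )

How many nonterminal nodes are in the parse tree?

[Ty [Base ( [Ty [Base bool] -> [Ty [Base a] -> [Ty [Base bool]]]] )]]

8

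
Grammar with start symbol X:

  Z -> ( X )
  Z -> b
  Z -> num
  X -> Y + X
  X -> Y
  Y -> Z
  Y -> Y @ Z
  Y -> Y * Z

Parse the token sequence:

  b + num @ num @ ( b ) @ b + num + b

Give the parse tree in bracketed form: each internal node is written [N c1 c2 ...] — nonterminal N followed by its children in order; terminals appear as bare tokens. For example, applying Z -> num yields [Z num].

[X [Y [Z b]] + [X [Y [Y [Y [Y [Z num]] @ [Z num]] @ [Z ( [X [Y [Z b]]] )]] @ [Z b]] + [X [Y [Z num]] + [X [Y [Z b]]]]]]

X
Y + X
Z + X
b + X
b + Y + X
b + Y @ Z + X
b + Y @ Z @ Z + X
b + Y @ Z @ Z @ Z + X
b + Z @ Z @ Z @ Z + X
b + num @ Z @ Z @ Z + X
b + num @ num @ Z @ Z + X
b + num @ num @ ( X ) @ Z + X
b + num @ num @ ( Y ) @ Z + X
b + num @ num @ ( Z ) @ Z + X
b + num @ num @ ( b ) @ Z + X
b + num @ num @ ( b ) @ b + X
b + num @ num @ ( b ) @ b + Y + X
b + num @ num @ ( b ) @ b + Z + X
b + num @ num @ ( b ) @ b + num + X
b + num @ num @ ( b ) @ b + num + Y
b + num @ num @ ( b ) @ b + num + Z
b + num @ num @ ( b ) @ b + num + b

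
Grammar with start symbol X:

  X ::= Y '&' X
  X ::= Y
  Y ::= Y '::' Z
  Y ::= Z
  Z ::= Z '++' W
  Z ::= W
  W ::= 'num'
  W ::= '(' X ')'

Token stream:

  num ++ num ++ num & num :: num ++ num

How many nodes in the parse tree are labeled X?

2

[X [Y [Z [Z [Z [W num]] ++ [W num]] ++ [W num]]] & [X [Y [Y [Z [W num]]] :: [Z [Z [W num]] ++ [W num]]]]]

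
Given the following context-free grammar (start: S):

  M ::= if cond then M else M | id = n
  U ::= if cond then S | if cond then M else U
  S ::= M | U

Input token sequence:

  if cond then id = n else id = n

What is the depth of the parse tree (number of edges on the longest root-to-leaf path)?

[S [M if cond then [M id = n] else [M id = n]]]

3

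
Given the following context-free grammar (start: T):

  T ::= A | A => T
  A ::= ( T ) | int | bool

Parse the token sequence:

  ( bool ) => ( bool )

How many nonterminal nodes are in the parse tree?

8

[T [A ( [T [A bool]] )] => [T [A ( [T [A bool]] )]]]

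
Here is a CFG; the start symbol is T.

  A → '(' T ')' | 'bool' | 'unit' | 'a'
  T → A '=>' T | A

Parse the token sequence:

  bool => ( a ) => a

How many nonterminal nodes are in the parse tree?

8

[T [A bool] => [T [A ( [T [A a]] )] => [T [A a]]]]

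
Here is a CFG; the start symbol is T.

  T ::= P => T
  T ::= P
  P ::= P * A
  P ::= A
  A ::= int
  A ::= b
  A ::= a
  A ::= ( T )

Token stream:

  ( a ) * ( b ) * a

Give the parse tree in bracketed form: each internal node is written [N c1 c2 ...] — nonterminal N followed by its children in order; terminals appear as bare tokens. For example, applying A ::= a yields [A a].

[T [P [P [P [A ( [T [P [A a]]] )]] * [A ( [T [P [A b]]] )]] * [A a]]]

T
P
P * A
P * A * A
A * A * A
( T ) * A * A
( P ) * A * A
( A ) * A * A
( a ) * A * A
( a ) * ( T ) * A
( a ) * ( P ) * A
( a ) * ( A ) * A
( a ) * ( b ) * A
( a ) * ( b ) * a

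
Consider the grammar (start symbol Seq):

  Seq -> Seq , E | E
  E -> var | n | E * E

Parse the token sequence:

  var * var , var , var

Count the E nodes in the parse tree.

5

[Seq [Seq [Seq [E [E var] * [E var]]] , [E var]] , [E var]]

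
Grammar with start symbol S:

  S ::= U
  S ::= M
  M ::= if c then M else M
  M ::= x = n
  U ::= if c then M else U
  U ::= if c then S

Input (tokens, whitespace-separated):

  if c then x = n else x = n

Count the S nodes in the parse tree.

1

[S [M if c then [M x = n] else [M x = n]]]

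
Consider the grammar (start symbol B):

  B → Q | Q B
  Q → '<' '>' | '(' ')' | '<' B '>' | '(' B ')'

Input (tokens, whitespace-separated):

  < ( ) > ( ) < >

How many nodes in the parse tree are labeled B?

4

[B [Q < [B [Q ( )]] >] [B [Q ( )] [B [Q < >]]]]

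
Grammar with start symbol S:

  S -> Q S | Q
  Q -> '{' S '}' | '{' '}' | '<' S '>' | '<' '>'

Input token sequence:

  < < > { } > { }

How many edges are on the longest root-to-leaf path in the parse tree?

5

[S [Q < [S [Q < >] [S [Q { }]]] >] [S [Q { }]]]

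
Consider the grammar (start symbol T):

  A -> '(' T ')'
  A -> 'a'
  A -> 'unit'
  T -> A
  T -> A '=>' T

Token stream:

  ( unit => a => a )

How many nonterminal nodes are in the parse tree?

8

[T [A ( [T [A unit] => [T [A a] => [T [A a]]]] )]]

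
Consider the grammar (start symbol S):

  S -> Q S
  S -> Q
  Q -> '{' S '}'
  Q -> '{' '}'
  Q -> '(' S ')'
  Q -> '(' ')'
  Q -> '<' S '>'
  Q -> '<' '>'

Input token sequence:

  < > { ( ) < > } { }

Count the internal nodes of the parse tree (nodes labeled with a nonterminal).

10

[S [Q < >] [S [Q { [S [Q ( )] [S [Q < >]]] }] [S [Q { }]]]]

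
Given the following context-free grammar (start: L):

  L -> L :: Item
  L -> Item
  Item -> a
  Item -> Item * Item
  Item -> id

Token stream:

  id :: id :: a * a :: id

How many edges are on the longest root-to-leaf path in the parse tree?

5

[L [L [L [L [Item id]] :: [Item id]] :: [Item [Item a] * [Item a]]] :: [Item id]]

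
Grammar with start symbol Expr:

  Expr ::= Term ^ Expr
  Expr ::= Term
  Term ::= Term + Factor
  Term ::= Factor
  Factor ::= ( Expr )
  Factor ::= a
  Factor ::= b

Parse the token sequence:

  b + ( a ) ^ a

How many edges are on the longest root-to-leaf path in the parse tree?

6

[Expr [Term [Term [Factor b]] + [Factor ( [Expr [Term [Factor a]]] )]] ^ [Expr [Term [Factor a]]]]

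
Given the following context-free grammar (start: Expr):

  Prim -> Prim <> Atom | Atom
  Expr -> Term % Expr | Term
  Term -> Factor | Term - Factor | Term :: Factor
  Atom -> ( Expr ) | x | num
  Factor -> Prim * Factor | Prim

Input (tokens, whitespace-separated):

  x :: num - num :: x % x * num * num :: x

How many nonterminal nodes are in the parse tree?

32

[Expr [Term [Term [Term [Term [Factor [Prim [Atom x]]]] :: [Factor [Prim [Atom num]]]] - [Factor [Prim [Atom num]]]] :: [Factor [Prim [Atom x]]]] % [Expr [Term [Term [Factor [Prim [Atom x]] * [Factor [Prim [Atom num]] * [Factor [Prim [Atom num]]]]]] :: [Factor [Prim [Atom x]]]]]]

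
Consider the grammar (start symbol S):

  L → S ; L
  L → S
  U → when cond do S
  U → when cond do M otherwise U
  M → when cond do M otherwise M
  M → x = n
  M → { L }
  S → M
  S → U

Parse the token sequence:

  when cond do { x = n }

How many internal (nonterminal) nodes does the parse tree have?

7

[S [U when cond do [S [M { [L [S [M x = n]]] }]]]]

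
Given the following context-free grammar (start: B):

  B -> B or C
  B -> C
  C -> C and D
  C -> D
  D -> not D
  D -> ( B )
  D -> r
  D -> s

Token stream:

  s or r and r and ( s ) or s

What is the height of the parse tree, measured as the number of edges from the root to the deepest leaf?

7

[B [B [B [C [D s]]] or [C [C [C [D r]] and [D r]] and [D ( [B [C [D s]]] )]]] or [C [D s]]]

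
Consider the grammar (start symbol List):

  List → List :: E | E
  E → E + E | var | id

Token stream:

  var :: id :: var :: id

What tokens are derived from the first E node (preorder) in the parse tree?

[List [List [List [List [E var]] :: [E id]] :: [E var]] :: [E id]]

var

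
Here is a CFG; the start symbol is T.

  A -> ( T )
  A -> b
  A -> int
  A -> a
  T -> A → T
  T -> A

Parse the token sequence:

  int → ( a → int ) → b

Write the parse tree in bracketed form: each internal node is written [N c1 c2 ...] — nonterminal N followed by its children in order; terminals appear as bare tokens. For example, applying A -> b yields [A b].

T
A → T
int → T
int → A → T
int → ( T ) → T
int → ( A → T ) → T
int → ( a → T ) → T
int → ( a → A ) → T
int → ( a → int ) → T
int → ( a → int ) → A
int → ( a → int ) → b

[T [A int] → [T [A ( [T [A a] → [T [A int]]] )] → [T [A b]]]]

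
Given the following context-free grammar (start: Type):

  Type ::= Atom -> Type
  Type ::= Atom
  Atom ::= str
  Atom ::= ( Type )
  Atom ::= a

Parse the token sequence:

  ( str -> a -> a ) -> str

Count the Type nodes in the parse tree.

5

[Type [Atom ( [Type [Atom str] -> [Type [Atom a] -> [Type [Atom a]]]] )] -> [Type [Atom str]]]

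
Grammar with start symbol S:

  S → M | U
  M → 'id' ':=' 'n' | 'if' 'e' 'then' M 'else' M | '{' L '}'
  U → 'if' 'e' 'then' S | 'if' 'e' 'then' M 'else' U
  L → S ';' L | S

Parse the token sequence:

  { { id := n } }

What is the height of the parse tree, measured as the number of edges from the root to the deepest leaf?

[S [M { [L [S [M { [L [S [M id := n]]] }]]] }]]

8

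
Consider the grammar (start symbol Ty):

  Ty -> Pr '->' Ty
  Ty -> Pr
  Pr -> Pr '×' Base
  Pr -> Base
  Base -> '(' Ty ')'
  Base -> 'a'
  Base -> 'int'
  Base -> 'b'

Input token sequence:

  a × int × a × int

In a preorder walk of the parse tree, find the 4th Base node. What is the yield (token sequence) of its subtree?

[Ty [Pr [Pr [Pr [Pr [Base a]] × [Base int]] × [Base a]] × [Base int]]]

int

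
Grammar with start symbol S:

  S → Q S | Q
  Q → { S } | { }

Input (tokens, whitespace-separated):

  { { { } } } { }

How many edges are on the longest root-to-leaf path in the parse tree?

6

[S [Q { [S [Q { [S [Q { }]] }]] }] [S [Q { }]]]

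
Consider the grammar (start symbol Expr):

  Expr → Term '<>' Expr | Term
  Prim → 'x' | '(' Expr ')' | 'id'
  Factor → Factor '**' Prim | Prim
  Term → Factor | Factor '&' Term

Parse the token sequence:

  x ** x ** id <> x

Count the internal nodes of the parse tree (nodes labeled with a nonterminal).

[Expr [Term [Factor [Factor [Factor [Prim x]] ** [Prim x]] ** [Prim id]]] <> [Expr [Term [Factor [Prim x]]]]]

12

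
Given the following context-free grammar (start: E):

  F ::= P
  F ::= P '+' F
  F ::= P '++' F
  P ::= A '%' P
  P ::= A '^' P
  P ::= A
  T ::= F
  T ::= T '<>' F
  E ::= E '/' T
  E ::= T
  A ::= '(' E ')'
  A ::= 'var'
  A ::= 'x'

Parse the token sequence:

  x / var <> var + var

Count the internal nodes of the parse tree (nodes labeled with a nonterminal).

17

[E [E [T [F [P [A x]]]]] / [T [T [F [P [A var]]]] <> [F [P [A var]] + [F [P [A var]]]]]]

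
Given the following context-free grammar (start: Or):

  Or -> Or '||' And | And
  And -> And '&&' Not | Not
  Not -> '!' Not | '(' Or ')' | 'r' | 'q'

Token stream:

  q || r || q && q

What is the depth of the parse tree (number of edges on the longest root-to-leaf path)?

5

[Or [Or [Or [And [Not q]]] || [And [Not r]]] || [And [And [Not q]] && [Not q]]]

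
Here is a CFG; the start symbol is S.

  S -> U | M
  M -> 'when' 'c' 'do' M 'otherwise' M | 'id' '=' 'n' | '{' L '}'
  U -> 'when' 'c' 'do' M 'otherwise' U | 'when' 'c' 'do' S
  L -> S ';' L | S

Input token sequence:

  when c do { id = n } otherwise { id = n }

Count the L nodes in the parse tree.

[S [M when c do [M { [L [S [M id = n]]] }] otherwise [M { [L [S [M id = n]]] }]]]

2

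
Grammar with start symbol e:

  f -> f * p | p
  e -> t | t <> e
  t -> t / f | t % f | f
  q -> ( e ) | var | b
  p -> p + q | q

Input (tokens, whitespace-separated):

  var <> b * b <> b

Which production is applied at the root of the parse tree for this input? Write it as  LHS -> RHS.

e -> t <> e

[e [t [f [p [q var]]]] <> [e [t [f [f [p [q b]]] * [p [q b]]]] <> [e [t [f [p [q b]]]]]]]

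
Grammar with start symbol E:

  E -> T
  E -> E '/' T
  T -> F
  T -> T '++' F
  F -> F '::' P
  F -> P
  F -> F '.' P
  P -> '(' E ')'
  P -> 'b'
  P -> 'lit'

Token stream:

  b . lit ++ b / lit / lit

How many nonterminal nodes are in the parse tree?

17

[E [E [E [T [T [F [F [P b]] . [P lit]]] ++ [F [P b]]]] / [T [F [P lit]]]] / [T [F [P lit]]]]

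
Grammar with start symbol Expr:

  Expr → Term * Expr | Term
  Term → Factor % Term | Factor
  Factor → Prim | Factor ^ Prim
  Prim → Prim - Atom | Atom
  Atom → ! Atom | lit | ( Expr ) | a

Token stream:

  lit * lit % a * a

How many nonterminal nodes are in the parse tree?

19

[Expr [Term [Factor [Prim [Atom lit]]]] * [Expr [Term [Factor [Prim [Atom lit]]] % [Term [Factor [Prim [Atom a]]]]] * [Expr [Term [Factor [Prim [Atom a]]]]]]]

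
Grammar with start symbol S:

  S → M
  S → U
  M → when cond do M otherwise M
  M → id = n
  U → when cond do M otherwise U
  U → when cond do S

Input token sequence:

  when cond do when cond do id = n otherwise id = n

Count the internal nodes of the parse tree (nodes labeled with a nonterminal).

[S [U when cond do [S [M when cond do [M id = n] otherwise [M id = n]]]]]

6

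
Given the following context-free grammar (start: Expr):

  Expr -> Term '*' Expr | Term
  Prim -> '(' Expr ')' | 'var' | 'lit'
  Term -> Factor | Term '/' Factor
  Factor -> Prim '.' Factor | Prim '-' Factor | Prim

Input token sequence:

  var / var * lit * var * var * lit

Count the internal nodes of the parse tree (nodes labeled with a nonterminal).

[Expr [Term [Term [Factor [Prim var]]] / [Factor [Prim var]]] * [Expr [Term [Factor [Prim lit]]] * [Expr [Term [Factor [Prim var]]] * [Expr [Term [Factor [Prim var]]] * [Expr [Term [Factor [Prim lit]]]]]]]]

23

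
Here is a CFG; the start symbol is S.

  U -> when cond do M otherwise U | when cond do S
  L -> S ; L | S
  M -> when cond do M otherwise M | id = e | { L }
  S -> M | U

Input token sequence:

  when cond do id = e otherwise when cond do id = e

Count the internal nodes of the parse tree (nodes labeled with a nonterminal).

[S [U when cond do [M id = e] otherwise [U when cond do [S [M id = e]]]]]

6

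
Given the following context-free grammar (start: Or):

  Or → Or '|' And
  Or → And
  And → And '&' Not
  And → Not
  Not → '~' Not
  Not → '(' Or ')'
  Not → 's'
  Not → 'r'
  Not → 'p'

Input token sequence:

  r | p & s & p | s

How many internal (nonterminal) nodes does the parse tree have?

13

[Or [Or [Or [And [Not r]]] | [And [And [And [Not p]] & [Not s]] & [Not p]]] | [And [Not s]]]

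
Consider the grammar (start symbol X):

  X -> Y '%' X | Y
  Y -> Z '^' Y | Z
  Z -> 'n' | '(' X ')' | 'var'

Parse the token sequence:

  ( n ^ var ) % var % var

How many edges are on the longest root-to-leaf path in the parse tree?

[X [Y [Z ( [X [Y [Z n] ^ [Y [Z var]]]] )]] % [X [Y [Z var]] % [X [Y [Z var]]]]]

7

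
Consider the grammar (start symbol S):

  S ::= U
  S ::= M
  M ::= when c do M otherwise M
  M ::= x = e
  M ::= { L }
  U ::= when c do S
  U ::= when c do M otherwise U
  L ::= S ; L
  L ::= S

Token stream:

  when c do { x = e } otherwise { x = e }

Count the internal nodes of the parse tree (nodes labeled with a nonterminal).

[S [M when c do [M { [L [S [M x = e]]] }] otherwise [M { [L [S [M x = e]]] }]]]

10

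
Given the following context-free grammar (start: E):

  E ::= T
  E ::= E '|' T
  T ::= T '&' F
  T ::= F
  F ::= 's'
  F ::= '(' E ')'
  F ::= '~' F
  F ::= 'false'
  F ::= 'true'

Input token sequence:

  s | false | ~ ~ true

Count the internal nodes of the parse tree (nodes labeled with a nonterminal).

11

[E [E [E [T [F s]]] | [T [F false]]] | [T [F ~ [F ~ [F true]]]]]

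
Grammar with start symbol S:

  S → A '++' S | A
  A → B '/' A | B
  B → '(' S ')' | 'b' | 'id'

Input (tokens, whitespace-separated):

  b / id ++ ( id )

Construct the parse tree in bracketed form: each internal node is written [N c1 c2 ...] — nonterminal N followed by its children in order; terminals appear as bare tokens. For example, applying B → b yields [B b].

S
A ++ S
B / A ++ S
b / A ++ S
b / B ++ S
b / id ++ S
b / id ++ A
b / id ++ B
b / id ++ ( S )
b / id ++ ( A )
b / id ++ ( B )
b / id ++ ( id )

[S [A [B b] / [A [B id]]] ++ [S [A [B ( [S [A [B id]]] )]]]]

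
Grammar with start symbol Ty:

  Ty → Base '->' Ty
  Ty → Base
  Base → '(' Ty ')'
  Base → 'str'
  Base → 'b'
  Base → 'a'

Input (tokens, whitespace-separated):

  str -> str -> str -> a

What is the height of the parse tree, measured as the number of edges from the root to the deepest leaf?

[Ty [Base str] -> [Ty [Base str] -> [Ty [Base str] -> [Ty [Base a]]]]]

5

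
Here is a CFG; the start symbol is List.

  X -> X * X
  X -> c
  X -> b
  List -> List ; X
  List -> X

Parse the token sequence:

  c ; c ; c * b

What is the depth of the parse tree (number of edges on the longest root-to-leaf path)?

[List [List [List [X c]] ; [X c]] ; [X [X c] * [X b]]]

4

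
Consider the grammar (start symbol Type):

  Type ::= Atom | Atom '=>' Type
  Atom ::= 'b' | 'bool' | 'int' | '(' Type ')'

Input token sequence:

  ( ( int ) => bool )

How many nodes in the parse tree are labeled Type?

[Type [Atom ( [Type [Atom ( [Type [Atom int]] )] => [Type [Atom bool]]] )]]

4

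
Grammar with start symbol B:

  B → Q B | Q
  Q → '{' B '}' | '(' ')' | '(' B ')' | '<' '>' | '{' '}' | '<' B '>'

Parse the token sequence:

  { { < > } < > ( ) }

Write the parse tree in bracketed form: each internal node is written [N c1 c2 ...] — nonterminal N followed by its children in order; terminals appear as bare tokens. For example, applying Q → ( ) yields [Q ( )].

[B [Q { [B [Q { [B [Q < >]] }] [B [Q < >] [B [Q ( )]]]] }]]

B
Q
{ B }
{ Q B }
{ { B } B }
{ { Q } B }
{ { < > } B }
{ { < > } Q B }
{ { < > } < > B }
{ { < > } < > Q }
{ { < > } < > ( ) }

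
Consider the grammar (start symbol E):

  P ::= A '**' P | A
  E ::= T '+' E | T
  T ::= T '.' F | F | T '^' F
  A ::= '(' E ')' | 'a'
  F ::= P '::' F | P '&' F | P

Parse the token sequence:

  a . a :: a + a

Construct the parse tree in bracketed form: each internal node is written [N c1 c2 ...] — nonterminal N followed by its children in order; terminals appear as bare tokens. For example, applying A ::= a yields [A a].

[E [T [T [F [P [A a]]]] . [F [P [A a]] :: [F [P [A a]]]]] + [E [T [F [P [A a]]]]]]

E
T + E
T . F + E
F . F + E
P . F + E
A . F + E
a . F + E
a . P :: F + E
a . A :: F + E
a . a :: F + E
a . a :: P + E
a . a :: A + E
a . a :: a + E
a . a :: a + T
a . a :: a + F
a . a :: a + P
a . a :: a + A
a . a :: a + a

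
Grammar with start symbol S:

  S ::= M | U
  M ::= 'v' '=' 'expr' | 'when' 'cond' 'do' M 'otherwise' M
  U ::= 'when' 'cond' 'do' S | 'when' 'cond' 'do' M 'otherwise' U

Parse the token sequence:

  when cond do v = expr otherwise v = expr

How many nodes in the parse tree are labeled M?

3

[S [M when cond do [M v = expr] otherwise [M v = expr]]]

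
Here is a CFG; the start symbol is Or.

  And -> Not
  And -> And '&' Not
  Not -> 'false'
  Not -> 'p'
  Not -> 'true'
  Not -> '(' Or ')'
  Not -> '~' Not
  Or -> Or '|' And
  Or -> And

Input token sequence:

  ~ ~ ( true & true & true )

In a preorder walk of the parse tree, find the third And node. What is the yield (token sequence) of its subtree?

[Or [And [Not ~ [Not ~ [Not ( [Or [And [And [And [Not true]] & [Not true]] & [Not true]]] )]]]]]

true & true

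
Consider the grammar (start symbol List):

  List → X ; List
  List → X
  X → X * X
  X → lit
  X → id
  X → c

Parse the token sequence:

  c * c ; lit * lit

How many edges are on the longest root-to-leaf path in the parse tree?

[List [X [X c] * [X c]] ; [List [X [X lit] * [X lit]]]]

4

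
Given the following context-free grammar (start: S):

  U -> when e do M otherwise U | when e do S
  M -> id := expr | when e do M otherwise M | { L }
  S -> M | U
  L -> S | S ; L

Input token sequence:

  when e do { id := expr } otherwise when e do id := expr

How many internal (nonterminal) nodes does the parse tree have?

9

[S [U when e do [M { [L [S [M id := expr]]] }] otherwise [U when e do [S [M id := expr]]]]]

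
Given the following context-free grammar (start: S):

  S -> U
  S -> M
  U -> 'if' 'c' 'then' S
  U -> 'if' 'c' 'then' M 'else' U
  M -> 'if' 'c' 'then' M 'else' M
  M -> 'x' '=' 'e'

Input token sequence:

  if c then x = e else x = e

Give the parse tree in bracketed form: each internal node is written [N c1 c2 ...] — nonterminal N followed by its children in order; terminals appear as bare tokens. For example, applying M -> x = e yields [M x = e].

S
M
if c then M else M
if c then x = e else M
if c then x = e else x = e

[S [M if c then [M x = e] else [M x = e]]]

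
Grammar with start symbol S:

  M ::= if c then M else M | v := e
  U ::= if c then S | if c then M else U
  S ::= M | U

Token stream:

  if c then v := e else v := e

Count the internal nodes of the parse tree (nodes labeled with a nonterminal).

4

[S [M if c then [M v := e] else [M v := e]]]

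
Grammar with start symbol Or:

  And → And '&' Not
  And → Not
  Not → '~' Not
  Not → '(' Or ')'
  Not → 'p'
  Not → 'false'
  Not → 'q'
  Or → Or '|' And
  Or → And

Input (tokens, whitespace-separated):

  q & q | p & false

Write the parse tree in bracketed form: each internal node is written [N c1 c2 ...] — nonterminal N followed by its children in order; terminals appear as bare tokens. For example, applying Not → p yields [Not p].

Or
Or | And
And | And
And & Not | And
Not & Not | And
q & Not | And
q & q | And
q & q | And & Not
q & q | Not & Not
q & q | p & Not
q & q | p & false

[Or [Or [And [And [Not q]] & [Not q]]] | [And [And [Not p]] & [Not false]]]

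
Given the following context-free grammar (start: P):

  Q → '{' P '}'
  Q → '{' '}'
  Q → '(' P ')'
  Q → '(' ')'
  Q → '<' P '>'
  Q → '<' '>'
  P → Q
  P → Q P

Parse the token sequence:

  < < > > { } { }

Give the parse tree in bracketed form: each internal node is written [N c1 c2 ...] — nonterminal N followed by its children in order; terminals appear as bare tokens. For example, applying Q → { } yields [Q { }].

[P [Q < [P [Q < >]] >] [P [Q { }] [P [Q { }]]]]

P
Q P
< P > P
< Q > P
< < > > P
< < > > Q P
< < > > { } P
< < > > { } Q
< < > > { } { }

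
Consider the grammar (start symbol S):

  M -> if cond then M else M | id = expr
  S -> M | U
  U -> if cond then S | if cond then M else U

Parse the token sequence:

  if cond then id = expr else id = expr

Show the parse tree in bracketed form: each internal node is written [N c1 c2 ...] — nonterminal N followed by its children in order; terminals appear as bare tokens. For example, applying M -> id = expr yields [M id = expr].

S
M
if cond then M else M
if cond then id = expr else M
if cond then id = expr else id = expr

[S [M if cond then [M id = expr] else [M id = expr]]]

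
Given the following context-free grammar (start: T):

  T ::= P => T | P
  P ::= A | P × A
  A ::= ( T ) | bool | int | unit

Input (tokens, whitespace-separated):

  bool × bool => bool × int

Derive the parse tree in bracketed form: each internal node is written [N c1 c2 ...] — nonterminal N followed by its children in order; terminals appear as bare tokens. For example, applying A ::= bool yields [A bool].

T
P => T
P × A => T
A × A => T
bool × A => T
bool × bool => T
bool × bool => P
bool × bool => P × A
bool × bool => A × A
bool × bool => bool × A
bool × bool => bool × int

[T [P [P [A bool]] × [A bool]] => [T [P [P [A bool]] × [A int]]]]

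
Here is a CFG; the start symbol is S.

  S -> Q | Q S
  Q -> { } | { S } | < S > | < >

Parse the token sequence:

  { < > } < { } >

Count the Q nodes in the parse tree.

[S [Q { [S [Q < >]] }] [S [Q < [S [Q { }]] >]]]

4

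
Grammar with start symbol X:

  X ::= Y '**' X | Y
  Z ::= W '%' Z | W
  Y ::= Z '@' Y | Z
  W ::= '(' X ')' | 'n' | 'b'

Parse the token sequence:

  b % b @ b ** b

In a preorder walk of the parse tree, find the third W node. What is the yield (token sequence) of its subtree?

b

[X [Y [Z [W b] % [Z [W b]]] @ [Y [Z [W b]]]] ** [X [Y [Z [W b]]]]]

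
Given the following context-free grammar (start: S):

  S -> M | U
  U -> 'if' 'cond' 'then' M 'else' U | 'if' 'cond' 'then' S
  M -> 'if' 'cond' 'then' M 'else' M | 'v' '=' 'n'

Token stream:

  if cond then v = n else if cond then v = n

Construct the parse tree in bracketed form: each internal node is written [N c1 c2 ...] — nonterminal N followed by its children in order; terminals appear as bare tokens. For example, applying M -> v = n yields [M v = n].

S
U
if cond then M else U
if cond then v = n else U
if cond then v = n else if cond then S
if cond then v = n else if cond then M
if cond then v = n else if cond then v = n

[S [U if cond then [M v = n] else [U if cond then [S [M v = n]]]]]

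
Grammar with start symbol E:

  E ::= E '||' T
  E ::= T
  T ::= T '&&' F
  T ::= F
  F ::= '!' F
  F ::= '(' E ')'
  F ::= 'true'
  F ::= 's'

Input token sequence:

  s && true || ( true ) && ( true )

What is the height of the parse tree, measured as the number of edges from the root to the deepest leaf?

7

[E [E [T [T [F s]] && [F true]]] || [T [T [F ( [E [T [F true]]] )]] && [F ( [E [T [F true]]] )]]]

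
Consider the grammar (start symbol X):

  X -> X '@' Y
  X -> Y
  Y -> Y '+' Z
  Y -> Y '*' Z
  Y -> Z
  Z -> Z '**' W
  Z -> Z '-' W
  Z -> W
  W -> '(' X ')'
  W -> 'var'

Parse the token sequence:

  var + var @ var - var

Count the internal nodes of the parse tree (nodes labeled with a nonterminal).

[X [X [Y [Y [Z [W var]]] + [Z [W var]]]] @ [Y [Z [Z [W var]] - [W var]]]]

13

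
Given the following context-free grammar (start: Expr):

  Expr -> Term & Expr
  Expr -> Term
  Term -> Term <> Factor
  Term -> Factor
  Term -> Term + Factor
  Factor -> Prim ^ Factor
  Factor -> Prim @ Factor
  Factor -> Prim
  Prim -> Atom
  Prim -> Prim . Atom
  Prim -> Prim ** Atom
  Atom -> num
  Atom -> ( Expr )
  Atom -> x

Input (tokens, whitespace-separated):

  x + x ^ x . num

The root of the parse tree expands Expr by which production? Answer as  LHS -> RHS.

[Expr [Term [Term [Factor [Prim [Atom x]]]] + [Factor [Prim [Atom x]] ^ [Factor [Prim [Prim [Atom x]] . [Atom num]]]]]]

Expr -> Term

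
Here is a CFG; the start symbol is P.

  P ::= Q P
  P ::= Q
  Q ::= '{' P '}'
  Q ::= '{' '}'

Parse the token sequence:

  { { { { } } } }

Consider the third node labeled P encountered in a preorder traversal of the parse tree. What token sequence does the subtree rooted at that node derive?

{ { } }

[P [Q { [P [Q { [P [Q { [P [Q { }]] }]] }]] }]]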